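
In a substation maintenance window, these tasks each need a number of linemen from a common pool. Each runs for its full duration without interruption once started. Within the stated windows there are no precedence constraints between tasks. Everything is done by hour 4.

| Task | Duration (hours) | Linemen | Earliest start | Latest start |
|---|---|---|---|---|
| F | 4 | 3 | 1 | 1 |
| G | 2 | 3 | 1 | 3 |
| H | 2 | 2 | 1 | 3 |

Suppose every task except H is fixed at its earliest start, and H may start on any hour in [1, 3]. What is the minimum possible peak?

6

H@1: h1:8  h2:8  h3:3  h4:3 → peak 8
H@2: h1:6  h2:8  h3:5  h4:3 → peak 8
H@3: h1:6  h2:6  h3:5  h4:5 → peak 6
Best is H@3, peak 6.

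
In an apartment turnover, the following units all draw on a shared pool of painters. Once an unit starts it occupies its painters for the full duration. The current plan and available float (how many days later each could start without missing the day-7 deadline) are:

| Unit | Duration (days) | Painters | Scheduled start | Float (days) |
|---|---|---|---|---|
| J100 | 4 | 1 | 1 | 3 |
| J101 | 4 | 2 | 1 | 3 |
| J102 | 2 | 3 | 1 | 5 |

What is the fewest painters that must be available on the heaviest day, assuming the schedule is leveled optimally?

3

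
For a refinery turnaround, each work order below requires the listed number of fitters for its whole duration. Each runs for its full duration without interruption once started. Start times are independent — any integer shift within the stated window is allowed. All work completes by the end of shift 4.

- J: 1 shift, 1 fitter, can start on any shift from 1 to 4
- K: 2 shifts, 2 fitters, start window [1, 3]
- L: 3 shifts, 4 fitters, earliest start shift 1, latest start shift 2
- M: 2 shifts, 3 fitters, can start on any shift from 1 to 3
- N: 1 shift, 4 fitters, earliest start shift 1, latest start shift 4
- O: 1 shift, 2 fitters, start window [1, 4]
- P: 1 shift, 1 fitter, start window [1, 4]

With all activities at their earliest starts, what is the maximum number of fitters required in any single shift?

17

Early-start schedule: J@1, K@1, L@1, M@1, N@1, O@1, P@1.
Load per shift: shift 1: 17, shift 2: 9, shift 3: 4, shift 4: 0.
Peak is 17.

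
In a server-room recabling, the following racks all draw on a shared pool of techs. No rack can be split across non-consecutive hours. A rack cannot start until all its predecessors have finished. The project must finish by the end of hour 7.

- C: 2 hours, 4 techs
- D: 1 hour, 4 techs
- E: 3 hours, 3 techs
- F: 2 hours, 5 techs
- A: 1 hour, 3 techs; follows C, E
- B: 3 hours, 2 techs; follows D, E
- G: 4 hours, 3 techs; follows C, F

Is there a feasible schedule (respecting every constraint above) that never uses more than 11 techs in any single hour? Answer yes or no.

The minimum achievable peak is 12; 11 < 12, so no feasible schedule stays within the cap.

no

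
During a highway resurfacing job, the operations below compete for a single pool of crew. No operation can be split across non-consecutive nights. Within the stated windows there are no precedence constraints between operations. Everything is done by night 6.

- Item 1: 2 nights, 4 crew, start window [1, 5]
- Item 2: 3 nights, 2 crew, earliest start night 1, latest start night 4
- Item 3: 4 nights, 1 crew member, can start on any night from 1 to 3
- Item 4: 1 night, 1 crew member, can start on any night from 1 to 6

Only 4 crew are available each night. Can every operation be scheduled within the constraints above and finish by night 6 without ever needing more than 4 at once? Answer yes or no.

yes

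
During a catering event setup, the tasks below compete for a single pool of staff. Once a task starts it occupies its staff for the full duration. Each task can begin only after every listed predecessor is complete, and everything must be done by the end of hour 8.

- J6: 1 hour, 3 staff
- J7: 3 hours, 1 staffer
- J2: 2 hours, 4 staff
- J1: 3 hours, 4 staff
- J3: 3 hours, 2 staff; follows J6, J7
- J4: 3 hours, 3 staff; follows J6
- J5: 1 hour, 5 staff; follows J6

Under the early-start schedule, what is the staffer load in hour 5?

At early start, hour 5 has: J3.
Demand: 2 = 2.

2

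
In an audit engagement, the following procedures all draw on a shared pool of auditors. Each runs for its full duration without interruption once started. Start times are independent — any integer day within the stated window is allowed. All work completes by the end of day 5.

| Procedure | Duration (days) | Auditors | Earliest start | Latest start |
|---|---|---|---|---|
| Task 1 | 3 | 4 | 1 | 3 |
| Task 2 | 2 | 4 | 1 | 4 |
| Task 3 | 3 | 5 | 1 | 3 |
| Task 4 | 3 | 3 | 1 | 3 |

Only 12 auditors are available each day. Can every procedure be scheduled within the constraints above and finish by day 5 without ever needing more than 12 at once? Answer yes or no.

yes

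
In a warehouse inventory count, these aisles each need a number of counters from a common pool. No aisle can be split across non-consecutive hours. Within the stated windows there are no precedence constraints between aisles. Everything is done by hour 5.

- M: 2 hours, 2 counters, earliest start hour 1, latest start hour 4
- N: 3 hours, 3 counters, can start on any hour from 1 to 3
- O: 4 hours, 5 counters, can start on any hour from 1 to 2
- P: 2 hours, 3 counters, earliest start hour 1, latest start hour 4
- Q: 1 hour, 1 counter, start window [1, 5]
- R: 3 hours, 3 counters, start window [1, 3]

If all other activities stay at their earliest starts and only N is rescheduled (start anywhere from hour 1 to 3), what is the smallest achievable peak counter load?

14

N@1: h1:17  h2:16  h3:11  h4:5  h5:0 → peak 17
N@2: h1:14  h2:16  h3:11  h4:8  h5:0 → peak 16
N@3: h1:14  h2:13  h3:11  h4:8  h5:3 → peak 14
Best is N@3, peak 14.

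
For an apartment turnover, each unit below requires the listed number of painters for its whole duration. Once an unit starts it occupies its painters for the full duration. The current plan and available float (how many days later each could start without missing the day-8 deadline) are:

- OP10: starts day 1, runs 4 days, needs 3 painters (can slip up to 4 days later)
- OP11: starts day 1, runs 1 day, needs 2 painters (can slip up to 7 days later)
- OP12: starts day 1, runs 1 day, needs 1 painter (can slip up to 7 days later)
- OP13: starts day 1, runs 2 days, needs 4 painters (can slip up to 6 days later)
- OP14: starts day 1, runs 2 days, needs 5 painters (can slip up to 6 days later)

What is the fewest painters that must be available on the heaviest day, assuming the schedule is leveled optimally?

5

Early-start (OP10@1, OP11@1, OP12@1, OP13@1, OP14@1) gives peak 15: d1:15  d2:12  d3:3  d4:3  d5:0  d6:0  d7:0  d8:0.
Shift OP12→2, OP13→5, OP14→7.
Schedule OP10@1, OP11@1, OP12@2, OP13@5, OP14@7: d1:5  d2:4  d3:3  d4:3  d5:4  d6:4  d7:5  d8:5 — peak 5.
Total painter-days = 33 over 8 days ⇒ peak ≥ ⌈33/8⌉ = 5, so 5 is optimal.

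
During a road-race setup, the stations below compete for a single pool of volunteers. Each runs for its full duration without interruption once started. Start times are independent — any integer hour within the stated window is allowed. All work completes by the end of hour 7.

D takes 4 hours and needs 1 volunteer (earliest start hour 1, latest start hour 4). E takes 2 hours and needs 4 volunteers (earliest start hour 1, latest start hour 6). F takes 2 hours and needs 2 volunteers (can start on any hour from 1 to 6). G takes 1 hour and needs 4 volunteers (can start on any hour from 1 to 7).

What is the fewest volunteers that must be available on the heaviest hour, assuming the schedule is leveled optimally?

4

Early-start (D@1, E@1, F@1, G@1) gives peak 11: h1:11  h2:7  h3:1  h4:1  h5:0  h6:0  h7:0.
Shift E→5, G→7.
Schedule D@1, E@5, F@1, G@7: h1:3  h2:3  h3:1  h4:1  h5:4  h6:4  h7:4 — peak 4.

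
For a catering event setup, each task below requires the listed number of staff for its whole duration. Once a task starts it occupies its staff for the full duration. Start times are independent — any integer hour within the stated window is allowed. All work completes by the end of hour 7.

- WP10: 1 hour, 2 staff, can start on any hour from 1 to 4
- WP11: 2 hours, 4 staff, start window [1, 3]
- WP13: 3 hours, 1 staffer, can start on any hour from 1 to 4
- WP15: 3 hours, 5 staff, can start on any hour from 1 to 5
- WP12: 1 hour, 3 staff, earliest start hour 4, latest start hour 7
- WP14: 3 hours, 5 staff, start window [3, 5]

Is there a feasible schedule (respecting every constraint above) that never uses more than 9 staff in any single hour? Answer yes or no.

Schedule WP10@1, WP11@1, WP13@3, WP15@2, WP12@4, WP14@5: h1:6  h2:9  h3:6  h4:9  h5:6  h6:5  h7:5 — peak 9 ≤ 9.

yes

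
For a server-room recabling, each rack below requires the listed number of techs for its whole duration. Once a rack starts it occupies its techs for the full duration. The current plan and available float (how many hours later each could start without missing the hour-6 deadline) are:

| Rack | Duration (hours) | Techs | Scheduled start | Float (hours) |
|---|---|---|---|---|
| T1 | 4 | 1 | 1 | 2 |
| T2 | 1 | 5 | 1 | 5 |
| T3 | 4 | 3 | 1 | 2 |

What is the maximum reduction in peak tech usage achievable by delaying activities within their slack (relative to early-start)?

Early-start peak: h1:9  h2:4  h3:4  h4:4  h5:0  h6:0 ⇒ 9.
Leveled (T1@1, T2@5, T3@1): h1:4  h2:4  h3:4  h4:4  h5:5  h6:0 ⇒ 5.
Reduction 9 − 5 = 4.

4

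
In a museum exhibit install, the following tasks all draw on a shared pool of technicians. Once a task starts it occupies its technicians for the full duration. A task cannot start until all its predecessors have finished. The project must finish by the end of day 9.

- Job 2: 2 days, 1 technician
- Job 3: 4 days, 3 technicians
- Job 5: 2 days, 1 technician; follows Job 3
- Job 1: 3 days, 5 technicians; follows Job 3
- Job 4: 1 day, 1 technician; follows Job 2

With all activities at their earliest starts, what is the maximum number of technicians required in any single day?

Early-start schedule: Job 2@1, Job 3@1, Job 5@5, Job 1@5, Job 4@3.
Load per day: day 1: 4, day 2: 4, day 3: 4, day 4: 3, day 5: 6, day 6: 6, day 7: 5, day 8: 0, day 9: 0.
Peak is 6.

6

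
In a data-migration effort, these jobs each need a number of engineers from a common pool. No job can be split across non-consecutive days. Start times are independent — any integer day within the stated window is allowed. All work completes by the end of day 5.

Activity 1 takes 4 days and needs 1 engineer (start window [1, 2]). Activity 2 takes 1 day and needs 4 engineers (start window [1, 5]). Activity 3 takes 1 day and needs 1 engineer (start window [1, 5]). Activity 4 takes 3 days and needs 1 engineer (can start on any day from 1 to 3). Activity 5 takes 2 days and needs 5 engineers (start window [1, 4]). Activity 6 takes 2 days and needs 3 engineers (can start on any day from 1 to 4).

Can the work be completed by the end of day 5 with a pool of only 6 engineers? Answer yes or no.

Schedule Activity 1@1, Activity 2@1, Activity 3@2, Activity 4@1, Activity 5@4, Activity 6@2: d1:6  d2:6  d3:5  d4:6  d5:5 — peak 6 ≤ 6.

yes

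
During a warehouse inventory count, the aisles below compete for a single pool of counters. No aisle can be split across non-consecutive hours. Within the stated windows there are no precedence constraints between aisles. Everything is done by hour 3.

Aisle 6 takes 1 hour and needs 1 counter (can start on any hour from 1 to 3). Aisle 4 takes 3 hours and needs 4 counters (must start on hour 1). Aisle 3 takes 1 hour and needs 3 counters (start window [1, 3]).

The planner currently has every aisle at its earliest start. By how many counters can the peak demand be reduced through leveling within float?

1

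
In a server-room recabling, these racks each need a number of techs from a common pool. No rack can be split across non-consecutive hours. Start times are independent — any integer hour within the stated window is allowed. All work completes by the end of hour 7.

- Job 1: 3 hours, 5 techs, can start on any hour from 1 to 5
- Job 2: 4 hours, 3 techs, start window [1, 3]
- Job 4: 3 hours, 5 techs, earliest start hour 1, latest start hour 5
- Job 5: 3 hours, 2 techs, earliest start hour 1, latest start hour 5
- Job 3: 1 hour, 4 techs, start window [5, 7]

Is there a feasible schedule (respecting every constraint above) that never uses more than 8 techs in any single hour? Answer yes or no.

yes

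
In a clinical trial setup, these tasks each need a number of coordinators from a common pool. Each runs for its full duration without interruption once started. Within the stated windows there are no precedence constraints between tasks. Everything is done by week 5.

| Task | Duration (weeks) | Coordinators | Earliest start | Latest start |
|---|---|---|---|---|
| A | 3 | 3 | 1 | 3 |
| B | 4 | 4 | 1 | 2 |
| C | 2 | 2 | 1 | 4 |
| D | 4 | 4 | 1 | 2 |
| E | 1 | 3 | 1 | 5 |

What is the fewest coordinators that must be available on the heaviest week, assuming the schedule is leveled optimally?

11

Early-start (A@1, B@1, C@1, D@1, E@1) gives peak 16: w1:16  w2:13  w3:11  w4:8  w5:0.
Shift C→4, E→5.
Schedule A@1, B@1, C@4, D@1, E@5: w1:11  w2:11  w3:11  w4:10  w5:5 — peak 11.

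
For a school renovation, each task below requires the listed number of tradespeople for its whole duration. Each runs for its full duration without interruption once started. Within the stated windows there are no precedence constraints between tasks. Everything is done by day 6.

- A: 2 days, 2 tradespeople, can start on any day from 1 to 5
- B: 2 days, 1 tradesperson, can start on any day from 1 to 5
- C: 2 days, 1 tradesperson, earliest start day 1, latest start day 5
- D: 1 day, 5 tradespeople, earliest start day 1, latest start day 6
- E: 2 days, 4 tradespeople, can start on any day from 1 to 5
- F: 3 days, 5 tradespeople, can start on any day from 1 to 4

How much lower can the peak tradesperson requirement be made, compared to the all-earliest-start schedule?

Early-start peak: d1:18  d2:13  d3:5  d4:0  d5:0  d6:0 ⇒ 18.
Leveled (A@1, B@3, C@5, D@3, E@1, F@4): d1:6  d2:6  d3:6  d4:6  d5:6  d6:6 ⇒ 6.
Reduction 18 − 6 = 12.

12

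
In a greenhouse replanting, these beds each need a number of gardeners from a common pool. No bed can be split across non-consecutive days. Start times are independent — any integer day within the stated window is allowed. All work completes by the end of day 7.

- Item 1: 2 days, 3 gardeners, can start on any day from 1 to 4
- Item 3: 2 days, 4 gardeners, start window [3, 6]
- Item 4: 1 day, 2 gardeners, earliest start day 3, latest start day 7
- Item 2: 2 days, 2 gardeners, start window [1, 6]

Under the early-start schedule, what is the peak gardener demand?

6

Early-start schedule: Item 1@1, Item 3@3, Item 4@3, Item 2@1.
Load per day: day 1: 5, day 2: 5, day 3: 6, day 4: 4, day 5: 0, day 6: 0, day 7: 0.
Peak is 6.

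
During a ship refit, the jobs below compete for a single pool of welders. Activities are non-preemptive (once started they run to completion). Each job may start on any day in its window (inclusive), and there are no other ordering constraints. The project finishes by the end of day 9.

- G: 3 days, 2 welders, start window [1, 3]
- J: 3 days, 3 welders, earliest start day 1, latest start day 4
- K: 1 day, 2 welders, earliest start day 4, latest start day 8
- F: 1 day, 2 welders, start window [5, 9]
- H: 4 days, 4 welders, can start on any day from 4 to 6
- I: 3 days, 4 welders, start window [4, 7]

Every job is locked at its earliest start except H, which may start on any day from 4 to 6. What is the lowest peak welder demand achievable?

H@4: d1:5  d2:5  d3:5  d4:10  d5:10  d6:8  d7:4  d8:0  d9:0 → peak 10
H@5: d1:5  d2:5  d3:5  d4:6  d5:10  d6:8  d7:4  d8:4  d9:0 → peak 10
H@6: d1:5  d2:5  d3:5  d4:6  d5:6  d6:8  d7:4  d8:4  d9:4 → peak 8
Best is H@6, peak 8.

8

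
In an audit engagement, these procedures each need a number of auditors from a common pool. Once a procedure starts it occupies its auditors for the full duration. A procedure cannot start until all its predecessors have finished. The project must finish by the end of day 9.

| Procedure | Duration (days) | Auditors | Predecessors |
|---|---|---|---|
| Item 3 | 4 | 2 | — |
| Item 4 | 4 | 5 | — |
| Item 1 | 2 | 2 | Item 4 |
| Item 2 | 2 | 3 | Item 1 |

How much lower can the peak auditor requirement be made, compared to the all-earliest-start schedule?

Early-start peak: d1:7  d2:7  d3:7  d4:7  d5:2  d6:2  d7:3  d8:3  d9:0 ⇒ 7.
Leveled (Item 3@5, Item 4@1, Item 1@5, Item 2@7): d1:5  d2:5  d3:5  d4:5  d5:4  d6:4  d7:5  d8:5  d9:0 ⇒ 5.
Reduction 7 − 5 = 2.

2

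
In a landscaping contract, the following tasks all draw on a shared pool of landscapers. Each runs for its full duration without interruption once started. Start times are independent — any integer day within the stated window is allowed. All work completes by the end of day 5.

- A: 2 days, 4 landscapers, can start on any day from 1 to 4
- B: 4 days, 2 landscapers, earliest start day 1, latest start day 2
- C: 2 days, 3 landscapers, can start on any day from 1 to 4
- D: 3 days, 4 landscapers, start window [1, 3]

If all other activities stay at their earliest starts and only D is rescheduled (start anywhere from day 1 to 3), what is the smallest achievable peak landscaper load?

9

D@1: d1:13  d2:13  d3:6  d4:2  d5:0 → peak 13
D@2: d1:9  d2:13  d3:6  d4:6  d5:0 → peak 13
D@3: d1:9  d2:9  d3:6  d4:6  d5:4 → peak 9
Best is D@3, peak 9.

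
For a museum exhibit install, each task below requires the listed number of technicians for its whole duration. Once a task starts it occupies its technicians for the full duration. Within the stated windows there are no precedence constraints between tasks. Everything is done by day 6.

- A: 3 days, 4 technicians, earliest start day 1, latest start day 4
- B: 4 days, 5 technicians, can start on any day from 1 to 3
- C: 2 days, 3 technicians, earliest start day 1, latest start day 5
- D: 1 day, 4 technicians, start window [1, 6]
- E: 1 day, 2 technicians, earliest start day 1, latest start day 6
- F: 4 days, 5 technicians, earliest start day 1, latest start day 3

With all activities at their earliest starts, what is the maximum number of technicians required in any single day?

23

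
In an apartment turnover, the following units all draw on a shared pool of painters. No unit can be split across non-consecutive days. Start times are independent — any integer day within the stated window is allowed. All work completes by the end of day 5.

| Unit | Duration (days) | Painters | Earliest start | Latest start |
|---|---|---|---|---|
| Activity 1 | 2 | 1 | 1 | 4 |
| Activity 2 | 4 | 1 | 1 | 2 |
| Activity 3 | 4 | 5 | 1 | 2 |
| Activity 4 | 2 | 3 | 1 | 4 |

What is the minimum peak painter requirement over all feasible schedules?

Early-start (Activity 1@1, Activity 2@1, Activity 3@1, Activity 4@1) gives peak 10: d1:10  d2:10  d3:6  d4:6  d5:0.
Shift Activity 4→3.
Schedule Activity 1@1, Activity 2@1, Activity 3@1, Activity 4@3: d1:7  d2:7  d3:9  d4:9  d5:0 — peak 9.

9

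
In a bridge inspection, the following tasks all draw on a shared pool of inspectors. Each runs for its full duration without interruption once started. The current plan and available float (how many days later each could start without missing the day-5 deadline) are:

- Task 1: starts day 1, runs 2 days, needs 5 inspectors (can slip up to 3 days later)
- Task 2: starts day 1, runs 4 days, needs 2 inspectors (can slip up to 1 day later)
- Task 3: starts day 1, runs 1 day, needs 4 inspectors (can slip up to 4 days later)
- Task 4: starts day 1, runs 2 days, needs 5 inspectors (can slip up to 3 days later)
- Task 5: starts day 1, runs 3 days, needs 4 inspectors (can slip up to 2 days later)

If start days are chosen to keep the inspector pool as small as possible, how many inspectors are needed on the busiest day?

11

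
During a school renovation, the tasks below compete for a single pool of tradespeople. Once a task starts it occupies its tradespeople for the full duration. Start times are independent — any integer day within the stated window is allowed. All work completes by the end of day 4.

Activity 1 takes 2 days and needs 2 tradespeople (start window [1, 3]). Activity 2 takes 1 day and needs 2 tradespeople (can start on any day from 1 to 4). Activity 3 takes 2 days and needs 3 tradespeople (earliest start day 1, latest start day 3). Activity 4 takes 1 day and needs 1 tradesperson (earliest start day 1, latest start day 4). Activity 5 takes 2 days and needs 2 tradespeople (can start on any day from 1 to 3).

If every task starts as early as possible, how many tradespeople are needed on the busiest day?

10

Early-start schedule: Activity 1@1, Activity 2@1, Activity 3@1, Activity 4@1, Activity 5@1.
Load per day: day 1: 10, day 2: 7, day 3: 0, day 4: 0.
Peak is 10.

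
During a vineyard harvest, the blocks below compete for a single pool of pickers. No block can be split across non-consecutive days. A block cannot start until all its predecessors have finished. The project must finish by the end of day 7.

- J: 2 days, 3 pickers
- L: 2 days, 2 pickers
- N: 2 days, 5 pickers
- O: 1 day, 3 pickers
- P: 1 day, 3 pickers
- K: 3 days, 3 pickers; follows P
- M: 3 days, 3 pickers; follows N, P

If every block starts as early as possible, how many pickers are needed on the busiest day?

16

Early-start schedule: J@1, L@1, N@1, O@1, P@1, K@2, M@3.
Load per day: day 1: 16, day 2: 13, day 3: 6, day 4: 6, day 5: 3, day 6: 0, day 7: 0.
Peak is 16.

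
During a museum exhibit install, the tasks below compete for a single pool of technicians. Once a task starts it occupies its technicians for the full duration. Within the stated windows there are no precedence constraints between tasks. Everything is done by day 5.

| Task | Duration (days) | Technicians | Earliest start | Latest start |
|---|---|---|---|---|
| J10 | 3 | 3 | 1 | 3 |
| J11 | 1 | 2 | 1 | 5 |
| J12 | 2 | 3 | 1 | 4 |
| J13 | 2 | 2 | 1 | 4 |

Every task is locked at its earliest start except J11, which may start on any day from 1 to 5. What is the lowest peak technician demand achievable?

8

J11@1: d1:10  d2:8  d3:3  d4:0  d5:0 → peak 10
J11@2: d1:8  d2:10  d3:3  d4:0  d5:0 → peak 10
J11@3: d1:8  d2:8  d3:5  d4:0  d5:0 → peak 8
J11@4: d1:8  d2:8  d3:3  d4:2  d5:0 → peak 8
J11@5: d1:8  d2:8  d3:3  d4:0  d5:2 → peak 8
Best is J11@3, peak 8.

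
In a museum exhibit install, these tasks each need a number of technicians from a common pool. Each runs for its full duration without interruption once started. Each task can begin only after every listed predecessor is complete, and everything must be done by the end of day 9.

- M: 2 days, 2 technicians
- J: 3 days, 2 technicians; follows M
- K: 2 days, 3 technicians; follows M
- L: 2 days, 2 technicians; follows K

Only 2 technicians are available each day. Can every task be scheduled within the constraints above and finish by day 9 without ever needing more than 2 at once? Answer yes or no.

no

Total technician-days = 20; over 9 days the average is 20/9 > 2, so some day must exceed 2.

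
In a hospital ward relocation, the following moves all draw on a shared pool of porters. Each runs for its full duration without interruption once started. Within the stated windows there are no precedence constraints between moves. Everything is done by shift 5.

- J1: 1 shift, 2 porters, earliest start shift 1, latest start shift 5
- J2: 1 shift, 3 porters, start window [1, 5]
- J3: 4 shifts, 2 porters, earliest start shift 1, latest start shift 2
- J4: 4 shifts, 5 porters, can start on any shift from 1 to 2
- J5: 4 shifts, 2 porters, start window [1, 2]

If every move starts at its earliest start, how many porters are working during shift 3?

At early start, shift 3 has: J3, J4, J5.
Demand: 2 + 5 + 2 = 9.

9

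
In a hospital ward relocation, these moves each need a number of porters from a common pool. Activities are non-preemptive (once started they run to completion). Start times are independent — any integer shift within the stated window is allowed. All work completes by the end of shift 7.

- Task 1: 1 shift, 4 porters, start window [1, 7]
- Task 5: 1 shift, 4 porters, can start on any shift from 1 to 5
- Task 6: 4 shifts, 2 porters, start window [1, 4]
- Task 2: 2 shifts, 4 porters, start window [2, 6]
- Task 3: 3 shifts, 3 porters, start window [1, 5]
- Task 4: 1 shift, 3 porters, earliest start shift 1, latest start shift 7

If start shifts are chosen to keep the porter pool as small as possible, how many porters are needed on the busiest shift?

6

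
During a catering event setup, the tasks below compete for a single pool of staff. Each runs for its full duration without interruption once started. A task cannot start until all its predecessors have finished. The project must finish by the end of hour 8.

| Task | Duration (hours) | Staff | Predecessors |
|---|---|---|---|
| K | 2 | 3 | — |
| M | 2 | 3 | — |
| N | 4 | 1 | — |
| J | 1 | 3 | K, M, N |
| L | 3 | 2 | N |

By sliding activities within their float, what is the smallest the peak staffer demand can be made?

Early-start (K@1, M@1, N@1, J@5, L@5) gives peak 7: h1:7  h2:7  h3:1  h4:1  h5:5  h6:2  h7:2  h8:0.
Shift M→3, L→6.
Schedule K@1, M@3, N@1, J@5, L@6: h1:4  h2:4  h3:4  h4:4  h5:3  h6:2  h7:2  h8:2 — peak 4.
Total staffer-hours = 25 over 8 hours ⇒ peak ≥ ⌈25/8⌉ = 4, so 4 is optimal.

4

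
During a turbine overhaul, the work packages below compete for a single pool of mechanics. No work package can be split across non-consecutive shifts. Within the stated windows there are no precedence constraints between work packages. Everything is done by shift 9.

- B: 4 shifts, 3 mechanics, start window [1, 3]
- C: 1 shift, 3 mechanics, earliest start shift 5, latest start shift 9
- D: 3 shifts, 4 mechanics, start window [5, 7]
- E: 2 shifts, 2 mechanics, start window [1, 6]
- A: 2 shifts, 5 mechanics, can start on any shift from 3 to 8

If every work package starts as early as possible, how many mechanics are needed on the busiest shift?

Early-start schedule: B@1, C@5, D@5, E@1, A@3.
Load per shift: shift 1: 5, shift 2: 5, shift 3: 8, shift 4: 8, shift 5: 7, shift 6: 4, shift 7: 4, shift 8: 0, shift 9: 0.
Peak is 8.

8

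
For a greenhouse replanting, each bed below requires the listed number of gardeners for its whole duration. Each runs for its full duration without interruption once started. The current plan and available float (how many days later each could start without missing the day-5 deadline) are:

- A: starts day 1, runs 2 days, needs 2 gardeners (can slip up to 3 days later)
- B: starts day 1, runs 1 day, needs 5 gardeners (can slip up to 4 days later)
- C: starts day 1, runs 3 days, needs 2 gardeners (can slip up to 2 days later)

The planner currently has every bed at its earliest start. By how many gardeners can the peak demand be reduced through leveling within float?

Early-start peak: d1:9  d2:4  d3:2  d4:0  d5:0 ⇒ 9.
Leveled (A@1, B@4, C@1): d1:4  d2:4  d3:2  d4:5  d5:0 ⇒ 5.
Reduction 9 − 5 = 4.

4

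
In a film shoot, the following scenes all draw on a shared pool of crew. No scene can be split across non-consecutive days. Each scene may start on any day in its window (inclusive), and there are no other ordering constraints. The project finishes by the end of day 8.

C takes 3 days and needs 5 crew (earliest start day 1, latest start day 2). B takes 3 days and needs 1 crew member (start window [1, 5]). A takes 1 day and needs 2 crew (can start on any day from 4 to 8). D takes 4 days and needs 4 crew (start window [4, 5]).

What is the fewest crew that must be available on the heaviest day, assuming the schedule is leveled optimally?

5

Early-start (C@1, B@1, A@4, D@4) gives peak 6: d1:6  d2:6  d3:6  d4:6  d5:4  d6:4  d7:4  d8:0.
Shift B→4, D→5.
Schedule C@1, B@4, A@4, D@5: d1:5  d2:5  d3:5  d4:3  d5:5  d6:5  d7:4  d8:4 — peak 5.
Total crew member-days = 36 over 8 days ⇒ peak ≥ ⌈36/8⌉ = 5, so 5 is optimal.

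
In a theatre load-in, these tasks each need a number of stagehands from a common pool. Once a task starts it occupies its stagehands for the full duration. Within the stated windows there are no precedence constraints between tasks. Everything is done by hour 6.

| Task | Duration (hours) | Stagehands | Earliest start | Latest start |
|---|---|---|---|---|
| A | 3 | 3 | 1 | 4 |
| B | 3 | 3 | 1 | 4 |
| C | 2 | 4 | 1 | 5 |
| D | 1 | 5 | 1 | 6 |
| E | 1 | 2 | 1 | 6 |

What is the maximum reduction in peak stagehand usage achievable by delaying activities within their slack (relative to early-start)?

Early-start peak: h1:17  h2:10  h3:6  h4:0  h5:0  h6:0 ⇒ 17.
Leveled (A@1, B@1, C@4, D@6, E@4): h1:6  h2:6  h3:6  h4:6  h5:4  h6:5 ⇒ 6.
Reduction 17 − 6 = 11.

11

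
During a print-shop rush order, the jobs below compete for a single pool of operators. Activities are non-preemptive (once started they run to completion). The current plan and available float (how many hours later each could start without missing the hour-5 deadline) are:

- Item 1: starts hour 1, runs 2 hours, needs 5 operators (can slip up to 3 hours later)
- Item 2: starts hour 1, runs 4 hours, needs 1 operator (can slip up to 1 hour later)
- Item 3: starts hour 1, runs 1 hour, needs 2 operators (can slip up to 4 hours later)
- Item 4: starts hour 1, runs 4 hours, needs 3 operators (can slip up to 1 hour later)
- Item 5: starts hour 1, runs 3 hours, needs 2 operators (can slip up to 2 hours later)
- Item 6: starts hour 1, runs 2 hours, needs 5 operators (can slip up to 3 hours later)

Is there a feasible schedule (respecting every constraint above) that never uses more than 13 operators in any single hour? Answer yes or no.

Schedule Item 1@1, Item 2@1, Item 3@1, Item 4@1, Item 5@2, Item 6@3: h1:11  h2:11  h3:11  h4:11  h5:0 — peak 11 ≤ 13.

yes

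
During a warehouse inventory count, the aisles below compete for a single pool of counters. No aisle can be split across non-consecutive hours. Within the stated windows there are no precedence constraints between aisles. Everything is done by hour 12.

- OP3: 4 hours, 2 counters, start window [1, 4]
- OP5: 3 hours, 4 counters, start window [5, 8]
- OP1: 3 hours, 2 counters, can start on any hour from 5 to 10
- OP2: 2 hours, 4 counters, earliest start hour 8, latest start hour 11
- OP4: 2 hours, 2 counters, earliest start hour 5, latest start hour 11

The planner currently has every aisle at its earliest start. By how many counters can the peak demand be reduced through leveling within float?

4

Early-start peak: h1:2  h2:2  h3:2  h4:2  h5:8  h6:8  h7:6  h8:4  h9:4  h10:0  h11:0  h12:0 ⇒ 8.
Leveled (OP3@1, OP5@5, OP1@8, OP2@11, OP4@8): h1:2  h2:2  h3:2  h4:2  h5:4  h6:4  h7:4  h8:4  h9:4  h10:2  h11:4  h12:4 ⇒ 4.
Reduction 8 − 4 = 4.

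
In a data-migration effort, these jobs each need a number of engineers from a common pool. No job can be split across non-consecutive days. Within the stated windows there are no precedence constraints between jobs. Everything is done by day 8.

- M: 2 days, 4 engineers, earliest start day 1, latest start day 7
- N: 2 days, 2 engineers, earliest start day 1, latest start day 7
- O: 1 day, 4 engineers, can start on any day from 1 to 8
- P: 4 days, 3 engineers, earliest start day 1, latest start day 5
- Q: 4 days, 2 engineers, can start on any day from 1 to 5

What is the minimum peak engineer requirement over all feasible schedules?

Early-start (M@1, N@1, O@1, P@1, Q@1) gives peak 15: d1:15  d2:11  d3:5  d4:5  d5:0  d6:0  d7:0  d8:0.
Shift O→3, P→4, Q→3.
Schedule M@1, N@1, O@3, P@4, Q@3: d1:6  d2:6  d3:6  d4:5  d5:5  d6:5  d7:3  d8:0 — peak 6.

6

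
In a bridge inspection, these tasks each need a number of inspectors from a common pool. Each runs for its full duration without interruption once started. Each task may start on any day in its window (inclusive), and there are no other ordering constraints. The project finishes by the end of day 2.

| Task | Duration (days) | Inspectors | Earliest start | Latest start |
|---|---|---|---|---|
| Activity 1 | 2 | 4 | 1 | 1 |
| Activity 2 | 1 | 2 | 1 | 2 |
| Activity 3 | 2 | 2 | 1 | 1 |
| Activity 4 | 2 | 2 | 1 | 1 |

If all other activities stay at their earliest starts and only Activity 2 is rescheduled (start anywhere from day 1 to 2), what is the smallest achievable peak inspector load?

Activity 2@1: d1:10  d2:8 → peak 10
Activity 2@2: d1:8  d2:10 → peak 10
Best is Activity 2@1, peak 10.

10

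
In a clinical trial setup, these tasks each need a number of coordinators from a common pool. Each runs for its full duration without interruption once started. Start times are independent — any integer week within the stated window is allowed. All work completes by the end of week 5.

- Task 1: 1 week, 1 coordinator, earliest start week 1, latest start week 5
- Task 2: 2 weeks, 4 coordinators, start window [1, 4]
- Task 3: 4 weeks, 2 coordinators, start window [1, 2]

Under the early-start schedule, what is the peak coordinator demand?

Early-start schedule: Task 1@1, Task 2@1, Task 3@1.
Load per week: week 1: 7, week 2: 6, week 3: 2, week 4: 2, week 5: 0.
Peak is 7.

7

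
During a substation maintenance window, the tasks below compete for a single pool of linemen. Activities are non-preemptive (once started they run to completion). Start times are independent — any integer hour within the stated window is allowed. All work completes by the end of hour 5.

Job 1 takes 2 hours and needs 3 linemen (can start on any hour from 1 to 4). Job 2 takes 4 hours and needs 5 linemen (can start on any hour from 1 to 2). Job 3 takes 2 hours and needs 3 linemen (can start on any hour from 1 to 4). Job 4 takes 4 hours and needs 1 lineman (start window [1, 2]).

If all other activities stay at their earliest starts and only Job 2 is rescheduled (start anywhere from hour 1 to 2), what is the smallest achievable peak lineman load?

Job 2@1: h1:12  h2:12  h3:6  h4:6  h5:0 → peak 12
Job 2@2: h1:7  h2:12  h3:6  h4:6  h5:5 → peak 12
Best is Job 2@1, peak 12.

12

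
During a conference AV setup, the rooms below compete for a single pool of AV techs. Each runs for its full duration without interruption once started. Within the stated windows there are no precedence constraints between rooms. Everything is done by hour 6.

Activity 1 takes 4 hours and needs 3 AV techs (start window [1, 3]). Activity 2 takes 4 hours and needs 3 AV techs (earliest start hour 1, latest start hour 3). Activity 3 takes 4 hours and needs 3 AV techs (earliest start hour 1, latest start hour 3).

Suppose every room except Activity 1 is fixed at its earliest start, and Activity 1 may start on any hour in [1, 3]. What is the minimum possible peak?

Activity 1@1: h1:9  h2:9  h3:9  h4:9  h5:0  h6:0 → peak 9
Activity 1@2: h1:6  h2:9  h3:9  h4:9  h5:3  h6:0 → peak 9
Activity 1@3: h1:6  h2:6  h3:9  h4:9  h5:3  h6:3 → peak 9
Best is Activity 1@1, peak 9.

9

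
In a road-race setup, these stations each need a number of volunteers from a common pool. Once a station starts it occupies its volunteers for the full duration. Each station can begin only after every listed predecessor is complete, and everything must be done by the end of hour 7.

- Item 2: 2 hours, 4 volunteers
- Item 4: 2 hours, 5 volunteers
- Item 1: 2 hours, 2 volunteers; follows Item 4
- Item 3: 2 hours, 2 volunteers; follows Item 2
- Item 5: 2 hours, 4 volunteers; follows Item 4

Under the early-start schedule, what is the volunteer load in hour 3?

8

At early start, hour 3 has: Item 1, Item 3, Item 5.
Demand: 2 + 2 + 4 = 8.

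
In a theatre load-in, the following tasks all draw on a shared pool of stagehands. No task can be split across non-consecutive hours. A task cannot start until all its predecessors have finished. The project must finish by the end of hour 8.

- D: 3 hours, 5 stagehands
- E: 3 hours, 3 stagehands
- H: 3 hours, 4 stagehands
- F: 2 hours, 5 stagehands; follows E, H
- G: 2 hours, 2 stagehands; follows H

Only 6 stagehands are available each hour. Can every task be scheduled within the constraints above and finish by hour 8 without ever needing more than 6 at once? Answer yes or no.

Total stagehand-hours = 50; over 8 hours the average is 50/8 > 6, so some hour must exceed 6.

no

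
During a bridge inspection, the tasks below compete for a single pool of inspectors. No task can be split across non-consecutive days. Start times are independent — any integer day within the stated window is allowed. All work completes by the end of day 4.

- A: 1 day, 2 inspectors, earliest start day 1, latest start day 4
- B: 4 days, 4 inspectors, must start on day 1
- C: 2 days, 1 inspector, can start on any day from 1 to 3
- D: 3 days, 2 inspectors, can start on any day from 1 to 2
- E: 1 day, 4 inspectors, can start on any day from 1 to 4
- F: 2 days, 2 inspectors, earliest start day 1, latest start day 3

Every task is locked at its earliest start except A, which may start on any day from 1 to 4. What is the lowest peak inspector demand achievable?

A@1: d1:15  d2:9  d3:6  d4:4 → peak 15
A@2: d1:13  d2:11  d3:6  d4:4 → peak 13
A@3: d1:13  d2:9  d3:8  d4:4 → peak 13
A@4: d1:13  d2:9  d3:6  d4:6 → peak 13
Best is A@2, peak 13.

13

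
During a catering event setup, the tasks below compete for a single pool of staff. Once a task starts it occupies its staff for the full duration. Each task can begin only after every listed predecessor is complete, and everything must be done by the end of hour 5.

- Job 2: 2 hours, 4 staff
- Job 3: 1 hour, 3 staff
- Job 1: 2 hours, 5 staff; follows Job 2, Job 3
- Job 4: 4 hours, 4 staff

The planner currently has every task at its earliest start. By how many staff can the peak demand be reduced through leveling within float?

2

Early-start peak: h1:11  h2:8  h3:9  h4:9  h5:0 ⇒ 11.
Leveled (Job 2@1, Job 3@1, Job 1@3, Job 4@2): h1:7  h2:8  h3:9  h4:9  h5:4 ⇒ 9.
Reduction 11 − 9 = 2.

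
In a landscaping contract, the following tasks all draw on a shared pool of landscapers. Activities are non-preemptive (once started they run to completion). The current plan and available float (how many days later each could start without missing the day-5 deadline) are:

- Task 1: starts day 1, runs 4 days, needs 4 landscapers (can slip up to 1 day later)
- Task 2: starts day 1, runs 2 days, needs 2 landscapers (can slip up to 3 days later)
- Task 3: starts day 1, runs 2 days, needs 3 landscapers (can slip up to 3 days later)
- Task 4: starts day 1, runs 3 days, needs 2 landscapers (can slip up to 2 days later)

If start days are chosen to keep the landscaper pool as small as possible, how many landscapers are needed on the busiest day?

Early-start (Task 1@1, Task 2@1, Task 3@1, Task 4@1) gives peak 11: d1:11  d2:11  d3:6  d4:4  d5:0.
Shift Task 3→4.
Schedule Task 1@1, Task 2@1, Task 3@4, Task 4@1: d1:8  d2:8  d3:6  d4:7  d5:3 — peak 8.

8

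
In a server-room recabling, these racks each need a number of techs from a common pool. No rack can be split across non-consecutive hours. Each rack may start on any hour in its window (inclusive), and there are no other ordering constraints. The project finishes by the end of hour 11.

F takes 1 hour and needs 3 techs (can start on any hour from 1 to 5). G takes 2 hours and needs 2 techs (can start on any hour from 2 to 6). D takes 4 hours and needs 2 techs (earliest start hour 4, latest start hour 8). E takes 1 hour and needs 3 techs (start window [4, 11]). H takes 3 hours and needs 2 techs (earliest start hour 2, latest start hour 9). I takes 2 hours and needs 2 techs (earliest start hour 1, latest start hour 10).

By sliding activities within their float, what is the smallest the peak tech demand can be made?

4

Early-start (F@1, G@2, D@4, E@4, H@2, I@1) gives peak 7: h1:5  h2:6  h3:4  h4:7  h5:2  h6:2  h7:2  h8:0  h9:0  h10:0  h11:0.
Shift E→8, I→5.
Schedule F@1, G@2, D@4, E@8, H@2, I@5: h1:3  h2:4  h3:4  h4:4  h5:4  h6:4  h7:2  h8:3  h9:0  h10:0  h11:0 — peak 4.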